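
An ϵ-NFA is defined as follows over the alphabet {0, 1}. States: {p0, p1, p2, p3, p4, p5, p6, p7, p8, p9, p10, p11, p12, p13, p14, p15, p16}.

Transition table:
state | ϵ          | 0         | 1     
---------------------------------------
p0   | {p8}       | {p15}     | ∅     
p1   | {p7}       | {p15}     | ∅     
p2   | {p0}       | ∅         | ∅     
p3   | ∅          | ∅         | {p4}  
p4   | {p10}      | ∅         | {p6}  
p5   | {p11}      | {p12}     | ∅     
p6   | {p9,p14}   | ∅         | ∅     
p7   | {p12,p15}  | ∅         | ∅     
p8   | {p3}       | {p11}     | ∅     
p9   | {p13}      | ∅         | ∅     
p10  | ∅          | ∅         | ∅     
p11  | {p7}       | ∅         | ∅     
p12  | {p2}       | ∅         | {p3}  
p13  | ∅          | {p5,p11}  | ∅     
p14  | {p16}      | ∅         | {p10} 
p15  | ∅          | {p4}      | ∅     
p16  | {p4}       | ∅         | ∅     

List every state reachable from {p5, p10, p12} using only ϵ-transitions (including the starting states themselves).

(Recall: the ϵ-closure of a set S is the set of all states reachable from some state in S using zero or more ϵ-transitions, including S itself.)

Start with {p5, p10, p12}.
From p5 via ϵ: add p11.
From p12 via ϵ: add p2.
From p2 via ϵ: add p0.
From p11 via ϵ: add p7.
From p0 via ϵ: add p8.
From p7 via ϵ: add p15.
From p8 via ϵ: add p3.
No new states can be added; the closed set is {p0, p2, p3, p5, p7, p8, p10, p11, p12, p15}.

{p0, p2, p3, p5, p7, p8, p10, p11, p12, p15}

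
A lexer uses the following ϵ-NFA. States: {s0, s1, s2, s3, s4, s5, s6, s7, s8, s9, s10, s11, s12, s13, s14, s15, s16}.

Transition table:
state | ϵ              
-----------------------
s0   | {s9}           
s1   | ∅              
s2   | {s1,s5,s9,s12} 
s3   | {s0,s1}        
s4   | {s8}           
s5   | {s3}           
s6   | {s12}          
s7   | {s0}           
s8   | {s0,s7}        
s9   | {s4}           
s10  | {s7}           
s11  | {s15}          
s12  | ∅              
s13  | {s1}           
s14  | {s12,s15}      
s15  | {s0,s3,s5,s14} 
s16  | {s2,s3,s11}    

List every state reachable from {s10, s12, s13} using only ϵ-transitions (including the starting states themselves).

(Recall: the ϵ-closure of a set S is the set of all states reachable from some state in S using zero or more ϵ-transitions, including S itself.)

{s0, s1, s4, s7, s8, s9, s10, s12, s13}

Start with {s10, s12, s13}.
From s10 via ϵ: add s7.
From s13 via ϵ: add s1.
From s7 via ϵ: add s0.
From s0 via ϵ: add s9.
From s9 via ϵ: add s4.
From s4 via ϵ: add s8.
No new states can be added; the closed set is {s0, s1, s4, s7, s8, s9, s10, s12, s13}.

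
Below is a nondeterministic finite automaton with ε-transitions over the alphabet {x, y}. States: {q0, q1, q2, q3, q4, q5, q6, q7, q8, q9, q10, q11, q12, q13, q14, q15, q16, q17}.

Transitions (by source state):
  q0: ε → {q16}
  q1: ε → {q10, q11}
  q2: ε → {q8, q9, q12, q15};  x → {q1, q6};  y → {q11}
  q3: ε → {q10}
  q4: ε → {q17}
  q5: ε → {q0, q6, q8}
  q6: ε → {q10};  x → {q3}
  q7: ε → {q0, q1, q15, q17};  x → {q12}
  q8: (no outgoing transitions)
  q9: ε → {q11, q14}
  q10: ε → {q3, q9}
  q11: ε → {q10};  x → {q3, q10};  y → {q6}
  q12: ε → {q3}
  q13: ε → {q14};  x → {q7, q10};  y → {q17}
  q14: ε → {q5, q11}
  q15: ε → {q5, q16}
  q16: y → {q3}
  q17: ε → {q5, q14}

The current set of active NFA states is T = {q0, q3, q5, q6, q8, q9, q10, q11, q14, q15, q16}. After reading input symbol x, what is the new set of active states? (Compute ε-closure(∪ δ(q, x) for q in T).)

{q0, q3, q5, q6, q8, q9, q10, q11, q14, q16}

q6 on x → {q3}.
q11 on x → {q3, q10}.
No x-transition from q0, q3, q5, q8, q9, q10, q14, q15, q16.
Union after reading x: {q3, q10}.
Now take the ε-closure:
From q10 via ε: add q9.
From q9 via ε: add q11, q14.
From q14 via ε: add q5.
From q5 via ε: add q0, q6, q8.
From q0 via ε: add q16.
No new states can be added; the closed set is {q0, q3, q5, q6, q8, q9, q10, q11, q14, q16}.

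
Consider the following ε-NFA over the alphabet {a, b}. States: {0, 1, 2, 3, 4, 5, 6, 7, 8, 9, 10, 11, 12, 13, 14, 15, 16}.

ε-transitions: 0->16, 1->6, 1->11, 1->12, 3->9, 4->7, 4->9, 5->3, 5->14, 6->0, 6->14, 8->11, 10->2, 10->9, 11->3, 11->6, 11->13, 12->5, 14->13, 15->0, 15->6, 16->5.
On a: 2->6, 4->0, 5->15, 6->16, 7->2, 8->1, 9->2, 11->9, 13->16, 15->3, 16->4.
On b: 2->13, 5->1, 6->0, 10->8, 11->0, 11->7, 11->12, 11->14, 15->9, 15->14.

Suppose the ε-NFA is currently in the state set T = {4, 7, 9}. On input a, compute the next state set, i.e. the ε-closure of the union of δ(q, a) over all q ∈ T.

{0, 2, 3, 5, 9, 13, 14, 16}

4 on a → {0}.
7 on a → {2}.
9 on a → {2}.
Union after reading a: {0, 2}.
Now take the ε-closure:
From 0 via ε: add 16.
From 16 via ε: add 5.
From 5 via ε: add 3, 14.
From 3 via ε: add 9.
From 14 via ε: add 13.
No new states can be added; the closed set is {0, 2, 3, 5, 9, 13, 14, 16}.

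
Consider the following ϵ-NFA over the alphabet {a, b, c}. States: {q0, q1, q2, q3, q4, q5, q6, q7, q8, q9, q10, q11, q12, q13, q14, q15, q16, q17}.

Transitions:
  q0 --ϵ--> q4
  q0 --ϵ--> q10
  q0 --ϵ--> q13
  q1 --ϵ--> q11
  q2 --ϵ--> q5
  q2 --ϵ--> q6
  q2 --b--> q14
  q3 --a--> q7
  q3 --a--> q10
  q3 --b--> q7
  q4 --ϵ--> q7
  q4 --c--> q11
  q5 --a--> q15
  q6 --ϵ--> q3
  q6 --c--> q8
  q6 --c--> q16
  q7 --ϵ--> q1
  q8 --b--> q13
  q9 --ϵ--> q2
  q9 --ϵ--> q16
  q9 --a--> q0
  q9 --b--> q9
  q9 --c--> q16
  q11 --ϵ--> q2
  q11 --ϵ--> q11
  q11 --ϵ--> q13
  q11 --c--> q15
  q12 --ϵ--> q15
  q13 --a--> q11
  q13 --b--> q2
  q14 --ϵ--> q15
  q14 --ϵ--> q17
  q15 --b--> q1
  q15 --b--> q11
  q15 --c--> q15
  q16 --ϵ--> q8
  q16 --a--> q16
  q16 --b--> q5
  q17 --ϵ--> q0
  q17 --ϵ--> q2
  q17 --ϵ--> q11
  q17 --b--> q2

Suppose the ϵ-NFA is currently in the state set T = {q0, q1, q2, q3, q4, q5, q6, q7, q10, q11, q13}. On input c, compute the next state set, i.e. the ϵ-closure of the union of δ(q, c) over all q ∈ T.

{q2, q3, q5, q6, q8, q11, q13, q15, q16}

q4 on c → {q11}.
q6 on c → {q8, q16}.
q11 on c → {q15}.
No c-transition from q0, q1, q2, q3, q5, q7, q10, q13.
Union after reading c: {q8, q11, q15, q16}.
Now take the ϵ-closure:
From q11 via ϵ: add q2, q13.
From q2 via ϵ: add q5, q6.
From q6 via ϵ: add q3.
No new states can be added; the closed set is {q2, q3, q5, q6, q8, q11, q13, q15, q16}.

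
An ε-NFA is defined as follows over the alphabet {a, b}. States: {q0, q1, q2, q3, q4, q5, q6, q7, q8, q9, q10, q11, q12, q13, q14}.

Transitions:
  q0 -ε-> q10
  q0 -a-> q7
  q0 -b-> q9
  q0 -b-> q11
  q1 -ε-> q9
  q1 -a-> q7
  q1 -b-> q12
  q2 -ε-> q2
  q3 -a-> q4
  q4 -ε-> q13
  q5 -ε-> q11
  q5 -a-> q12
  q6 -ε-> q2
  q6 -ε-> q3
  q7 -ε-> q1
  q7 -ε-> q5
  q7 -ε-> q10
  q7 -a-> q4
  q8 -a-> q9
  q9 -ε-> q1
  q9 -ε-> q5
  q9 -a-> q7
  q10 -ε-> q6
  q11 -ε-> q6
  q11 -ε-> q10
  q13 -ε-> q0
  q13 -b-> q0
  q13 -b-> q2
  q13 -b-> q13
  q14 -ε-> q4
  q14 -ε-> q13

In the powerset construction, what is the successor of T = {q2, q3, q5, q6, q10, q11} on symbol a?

q3 on a → {q4}.
q5 on a → {q12}.
No a-transition from q2, q6, q10, q11.
Union after reading a: {q4, q12}.
Now take the ε-closure:
From q4 via ε: add q13.
From q13 via ε: add q0.
From q0 via ε: add q10.
From q10 via ε: add q6.
From q6 via ε: add q2, q3.
No new states can be added; the closed set is {q0, q2, q3, q4, q6, q10, q12, q13}.

{q0, q2, q3, q4, q6, q10, q12, q13}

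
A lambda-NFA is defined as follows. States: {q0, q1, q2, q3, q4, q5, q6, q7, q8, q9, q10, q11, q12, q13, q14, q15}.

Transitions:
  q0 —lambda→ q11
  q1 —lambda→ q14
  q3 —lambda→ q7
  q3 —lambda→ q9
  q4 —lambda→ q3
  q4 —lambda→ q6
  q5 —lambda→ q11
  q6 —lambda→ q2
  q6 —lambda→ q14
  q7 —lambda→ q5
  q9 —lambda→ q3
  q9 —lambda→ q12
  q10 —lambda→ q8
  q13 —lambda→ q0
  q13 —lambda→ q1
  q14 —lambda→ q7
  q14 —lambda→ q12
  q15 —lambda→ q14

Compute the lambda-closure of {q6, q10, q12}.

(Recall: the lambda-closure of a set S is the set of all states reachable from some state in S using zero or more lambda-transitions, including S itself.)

{q2, q5, q6, q7, q8, q10, q11, q12, q14}

Start with {q6, q10, q12}.
From q6 via lambda: add q2, q14.
From q10 via lambda: add q8.
From q14 via lambda: add q7.
From q7 via lambda: add q5.
From q5 via lambda: add q11.
No new states can be added; the closed set is {q2, q5, q6, q7, q8, q10, q11, q12, q14}.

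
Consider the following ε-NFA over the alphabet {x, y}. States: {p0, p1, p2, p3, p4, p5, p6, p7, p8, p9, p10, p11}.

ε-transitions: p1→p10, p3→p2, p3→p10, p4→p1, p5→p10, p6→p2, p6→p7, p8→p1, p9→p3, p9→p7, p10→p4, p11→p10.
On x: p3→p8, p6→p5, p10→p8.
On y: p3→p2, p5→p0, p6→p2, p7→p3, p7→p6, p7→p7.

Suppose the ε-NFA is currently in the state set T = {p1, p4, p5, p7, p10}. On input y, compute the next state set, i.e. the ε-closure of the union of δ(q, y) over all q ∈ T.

p5 on y → {p0}.
p7 on y → {p3, p6, p7}.
No y-transition from p1, p4, p10.
Union after reading y: {p0, p3, p6, p7}.
Now take the ε-closure:
From p3 via ε: add p2, p10.
From p10 via ε: add p4.
From p4 via ε: add p1.
No new states can be added; the closed set is {p0, p1, p2, p3, p4, p6, p7, p10}.

{p0, p1, p2, p3, p4, p6, p7, p10}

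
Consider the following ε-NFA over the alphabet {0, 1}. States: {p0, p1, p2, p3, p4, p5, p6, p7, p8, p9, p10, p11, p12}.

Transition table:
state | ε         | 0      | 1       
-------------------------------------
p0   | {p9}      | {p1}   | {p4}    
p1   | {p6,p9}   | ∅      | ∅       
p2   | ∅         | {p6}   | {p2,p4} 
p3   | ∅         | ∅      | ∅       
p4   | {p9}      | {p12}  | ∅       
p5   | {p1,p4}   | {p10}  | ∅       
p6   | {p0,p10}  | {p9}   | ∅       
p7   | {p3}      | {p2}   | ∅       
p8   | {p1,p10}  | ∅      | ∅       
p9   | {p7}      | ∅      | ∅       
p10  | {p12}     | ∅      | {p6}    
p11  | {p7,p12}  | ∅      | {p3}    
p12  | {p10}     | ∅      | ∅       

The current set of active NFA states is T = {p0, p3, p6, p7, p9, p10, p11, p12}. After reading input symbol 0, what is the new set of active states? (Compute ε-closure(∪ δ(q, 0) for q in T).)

{p0, p1, p2, p3, p6, p7, p9, p10, p12}

p0 on 0 → {p1}.
p6 on 0 → {p9}.
p7 on 0 → {p2}.
No 0-transition from p3, p9, p10, p11, p12.
Union after reading 0: {p1, p2, p9}.
Now take the ε-closure:
From p1 via ε: add p6.
From p9 via ε: add p7.
From p6 via ε: add p0, p10.
From p7 via ε: add p3.
From p10 via ε: add p12.
No new states can be added; the closed set is {p0, p1, p2, p3, p6, p7, p9, p10, p12}.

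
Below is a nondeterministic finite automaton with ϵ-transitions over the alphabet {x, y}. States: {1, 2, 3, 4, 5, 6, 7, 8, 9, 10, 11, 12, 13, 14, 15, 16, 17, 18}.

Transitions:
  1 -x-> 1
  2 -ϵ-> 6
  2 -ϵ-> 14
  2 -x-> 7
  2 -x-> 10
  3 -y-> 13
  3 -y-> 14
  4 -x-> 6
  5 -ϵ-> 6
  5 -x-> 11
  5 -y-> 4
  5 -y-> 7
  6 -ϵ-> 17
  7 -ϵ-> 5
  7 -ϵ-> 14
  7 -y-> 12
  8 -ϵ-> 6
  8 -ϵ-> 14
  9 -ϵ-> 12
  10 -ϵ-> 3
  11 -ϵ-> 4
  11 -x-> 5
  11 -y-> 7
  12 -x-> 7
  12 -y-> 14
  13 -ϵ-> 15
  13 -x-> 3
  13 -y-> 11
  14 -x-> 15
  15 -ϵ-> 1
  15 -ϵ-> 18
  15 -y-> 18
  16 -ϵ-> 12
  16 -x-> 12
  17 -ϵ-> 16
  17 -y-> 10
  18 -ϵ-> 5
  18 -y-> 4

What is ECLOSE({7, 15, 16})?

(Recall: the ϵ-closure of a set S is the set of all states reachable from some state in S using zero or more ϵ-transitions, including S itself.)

{1, 5, 6, 7, 12, 14, 15, 16, 17, 18}

Start with {7, 15, 16}.
From 7 via ϵ: add 5, 14.
From 15 via ϵ: add 1, 18.
From 16 via ϵ: add 12.
From 5 via ϵ: add 6.
From 6 via ϵ: add 17.
No new states can be added; the closed set is {1, 5, 6, 7, 12, 14, 15, 16, 17, 18}.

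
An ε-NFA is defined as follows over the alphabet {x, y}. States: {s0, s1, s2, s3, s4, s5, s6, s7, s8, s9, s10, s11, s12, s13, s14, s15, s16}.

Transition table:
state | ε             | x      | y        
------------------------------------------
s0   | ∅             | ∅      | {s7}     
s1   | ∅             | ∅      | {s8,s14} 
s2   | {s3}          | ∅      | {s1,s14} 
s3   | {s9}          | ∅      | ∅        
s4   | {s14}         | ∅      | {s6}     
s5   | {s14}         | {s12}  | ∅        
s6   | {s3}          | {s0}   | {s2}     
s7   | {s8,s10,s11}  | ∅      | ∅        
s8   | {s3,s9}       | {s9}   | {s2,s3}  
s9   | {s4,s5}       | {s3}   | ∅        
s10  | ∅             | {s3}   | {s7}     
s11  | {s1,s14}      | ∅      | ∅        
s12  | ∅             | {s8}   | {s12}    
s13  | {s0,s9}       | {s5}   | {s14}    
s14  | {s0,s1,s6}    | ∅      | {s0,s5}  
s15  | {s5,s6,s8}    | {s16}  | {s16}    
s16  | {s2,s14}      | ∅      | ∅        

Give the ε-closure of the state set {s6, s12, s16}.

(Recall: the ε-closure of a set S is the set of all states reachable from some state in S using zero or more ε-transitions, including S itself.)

{s0, s1, s2, s3, s4, s5, s6, s9, s12, s14, s16}

Start with {s6, s12, s16}.
From s6 via ε: add s3.
From s16 via ε: add s2, s14.
From s3 via ε: add s9.
From s14 via ε: add s0, s1.
From s9 via ε: add s4, s5.
No new states can be added; the closed set is {s0, s1, s2, s3, s4, s5, s6, s9, s12, s14, s16}.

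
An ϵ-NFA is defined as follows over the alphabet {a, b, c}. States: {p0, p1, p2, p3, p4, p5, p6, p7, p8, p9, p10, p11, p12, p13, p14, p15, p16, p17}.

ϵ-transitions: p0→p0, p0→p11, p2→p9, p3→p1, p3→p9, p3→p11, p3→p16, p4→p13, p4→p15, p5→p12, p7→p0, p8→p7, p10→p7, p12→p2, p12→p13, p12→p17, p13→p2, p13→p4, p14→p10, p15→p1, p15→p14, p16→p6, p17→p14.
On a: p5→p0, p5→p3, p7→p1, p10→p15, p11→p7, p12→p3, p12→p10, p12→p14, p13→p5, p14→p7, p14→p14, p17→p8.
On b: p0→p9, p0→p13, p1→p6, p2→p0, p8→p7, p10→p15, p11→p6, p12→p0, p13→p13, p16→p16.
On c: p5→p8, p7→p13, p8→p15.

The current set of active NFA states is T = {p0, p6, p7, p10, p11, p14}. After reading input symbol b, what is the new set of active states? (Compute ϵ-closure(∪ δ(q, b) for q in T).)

p0 on b → {p9, p13}.
p10 on b → {p15}.
p11 on b → {p6}.
No b-transition from p6, p7, p14.
Union after reading b: {p6, p9, p13, p15}.
Now take the ϵ-closure:
From p13 via ϵ: add p2, p4.
From p15 via ϵ: add p1, p14.
From p14 via ϵ: add p10.
From p10 via ϵ: add p7.
From p7 via ϵ: add p0.
From p0 via ϵ: add p11.
No new states can be added; the closed set is {p0, p1, p2, p4, p6, p7, p9, p10, p11, p13, p14, p15}.

{p0, p1, p2, p4, p6, p7, p9, p10, p11, p13, p14, p15}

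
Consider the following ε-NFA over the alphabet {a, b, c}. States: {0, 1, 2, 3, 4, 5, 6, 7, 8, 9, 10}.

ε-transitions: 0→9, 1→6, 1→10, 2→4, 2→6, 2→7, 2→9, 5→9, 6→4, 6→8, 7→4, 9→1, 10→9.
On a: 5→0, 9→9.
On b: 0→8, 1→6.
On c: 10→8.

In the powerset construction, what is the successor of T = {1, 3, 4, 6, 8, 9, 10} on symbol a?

{1, 4, 6, 8, 9, 10}

9 on a → {9}.
No a-transition from 1, 3, 4, 6, 8, 10.
Union after reading a: {9}.
Now take the ε-closure:
From 9 via ε: add 1.
From 1 via ε: add 6, 10.
From 6 via ε: add 4, 8.
No new states can be added; the closed set is {1, 4, 6, 8, 9, 10}.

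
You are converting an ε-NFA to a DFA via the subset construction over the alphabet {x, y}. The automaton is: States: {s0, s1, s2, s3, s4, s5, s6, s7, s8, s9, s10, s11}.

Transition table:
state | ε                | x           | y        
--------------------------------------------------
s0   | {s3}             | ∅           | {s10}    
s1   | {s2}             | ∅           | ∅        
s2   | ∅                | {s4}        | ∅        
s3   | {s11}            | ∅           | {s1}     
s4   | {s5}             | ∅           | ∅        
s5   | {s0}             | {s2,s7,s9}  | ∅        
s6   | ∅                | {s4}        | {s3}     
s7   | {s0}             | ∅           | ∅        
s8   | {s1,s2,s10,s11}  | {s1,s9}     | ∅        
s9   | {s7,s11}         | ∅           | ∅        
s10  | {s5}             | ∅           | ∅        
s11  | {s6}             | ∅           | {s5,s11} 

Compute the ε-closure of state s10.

Start with {s10}.
From s10 via ε: add s5.
From s5 via ε: add s0.
From s0 via ε: add s3.
From s3 via ε: add s11.
From s11 via ε: add s6.
No new states can be added; the closed set is {s0, s3, s5, s6, s10, s11}.

{s0, s3, s5, s6, s10, s11}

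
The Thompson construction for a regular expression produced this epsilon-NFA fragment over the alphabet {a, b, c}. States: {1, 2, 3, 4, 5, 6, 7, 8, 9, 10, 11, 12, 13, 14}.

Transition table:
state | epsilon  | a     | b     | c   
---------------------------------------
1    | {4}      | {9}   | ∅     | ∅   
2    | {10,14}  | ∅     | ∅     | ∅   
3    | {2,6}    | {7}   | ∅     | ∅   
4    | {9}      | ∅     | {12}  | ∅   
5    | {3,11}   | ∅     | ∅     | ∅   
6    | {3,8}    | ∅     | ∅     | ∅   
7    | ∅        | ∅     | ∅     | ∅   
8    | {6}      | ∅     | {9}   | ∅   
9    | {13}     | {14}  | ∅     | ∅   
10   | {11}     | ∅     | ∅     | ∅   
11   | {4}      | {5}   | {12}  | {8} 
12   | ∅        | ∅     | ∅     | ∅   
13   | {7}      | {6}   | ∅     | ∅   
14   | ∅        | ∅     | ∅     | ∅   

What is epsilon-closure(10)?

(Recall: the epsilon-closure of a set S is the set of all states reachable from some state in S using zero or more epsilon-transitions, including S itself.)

{4, 7, 9, 10, 11, 13}

Start with {10}.
From 10 via epsilon: add 11.
From 11 via epsilon: add 4.
From 4 via epsilon: add 9.
From 9 via epsilon: add 13.
From 13 via epsilon: add 7.
No new states can be added; the closed set is {4, 7, 9, 10, 11, 13}.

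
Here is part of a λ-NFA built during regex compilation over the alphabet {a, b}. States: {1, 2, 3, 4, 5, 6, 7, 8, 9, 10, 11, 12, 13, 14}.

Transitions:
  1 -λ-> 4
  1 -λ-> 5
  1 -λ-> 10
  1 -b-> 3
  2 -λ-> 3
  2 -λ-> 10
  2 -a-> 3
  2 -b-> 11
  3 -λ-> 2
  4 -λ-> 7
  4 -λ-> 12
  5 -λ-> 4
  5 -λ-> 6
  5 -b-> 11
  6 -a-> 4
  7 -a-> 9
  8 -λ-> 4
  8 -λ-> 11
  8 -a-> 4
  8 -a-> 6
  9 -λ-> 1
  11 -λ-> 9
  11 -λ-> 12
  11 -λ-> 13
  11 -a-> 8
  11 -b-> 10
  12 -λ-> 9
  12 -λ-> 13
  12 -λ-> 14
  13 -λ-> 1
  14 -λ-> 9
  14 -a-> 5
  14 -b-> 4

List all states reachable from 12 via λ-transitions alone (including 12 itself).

{1, 4, 5, 6, 7, 9, 10, 12, 13, 14}

Start with {12}.
From 12 via λ: add 9, 13, 14.
From 9 via λ: add 1.
From 1 via λ: add 4, 5, 10.
From 4 via λ: add 7.
From 5 via λ: add 6.
No new states can be added; the closed set is {1, 4, 5, 6, 7, 9, 10, 12, 13, 14}.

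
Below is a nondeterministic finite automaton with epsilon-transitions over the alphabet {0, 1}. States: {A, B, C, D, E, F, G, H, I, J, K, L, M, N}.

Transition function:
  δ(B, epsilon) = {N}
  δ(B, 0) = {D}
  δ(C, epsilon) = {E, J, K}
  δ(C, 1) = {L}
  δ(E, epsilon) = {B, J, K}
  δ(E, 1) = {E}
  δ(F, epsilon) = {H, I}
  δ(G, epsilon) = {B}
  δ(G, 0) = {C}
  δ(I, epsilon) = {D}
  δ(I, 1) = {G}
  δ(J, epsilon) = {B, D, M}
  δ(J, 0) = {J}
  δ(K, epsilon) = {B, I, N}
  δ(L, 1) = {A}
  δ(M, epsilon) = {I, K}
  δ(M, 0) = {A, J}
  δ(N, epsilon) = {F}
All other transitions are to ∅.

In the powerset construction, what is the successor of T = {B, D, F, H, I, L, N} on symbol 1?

I on 1 → {G}.
L on 1 → {A}.
No 1-transition from B, D, F, H, N.
Union after reading 1: {A, G}.
Now take the epsilon-closure:
From G via epsilon: add B.
From B via epsilon: add N.
From N via epsilon: add F.
From F via epsilon: add H, I.
From I via epsilon: add D.
No new states can be added; the closed set is {A, B, D, F, G, H, I, N}.

{A, B, D, F, G, H, I, N}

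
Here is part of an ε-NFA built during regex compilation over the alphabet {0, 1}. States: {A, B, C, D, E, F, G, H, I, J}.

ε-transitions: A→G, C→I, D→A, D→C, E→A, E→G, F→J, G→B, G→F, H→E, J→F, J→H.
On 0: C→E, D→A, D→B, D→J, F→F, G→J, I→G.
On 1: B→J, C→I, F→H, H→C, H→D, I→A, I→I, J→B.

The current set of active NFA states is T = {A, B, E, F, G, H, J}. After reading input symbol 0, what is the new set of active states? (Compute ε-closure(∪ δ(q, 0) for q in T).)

F on 0 → {F}.
G on 0 → {J}.
No 0-transition from A, B, E, H, J.
Union after reading 0: {F, J}.
Now take the ε-closure:
From J via ε: add H.
From H via ε: add E.
From E via ε: add A, G.
From G via ε: add B.
No new states can be added; the closed set is {A, B, E, F, G, H, J}.

{A, B, E, F, G, H, J}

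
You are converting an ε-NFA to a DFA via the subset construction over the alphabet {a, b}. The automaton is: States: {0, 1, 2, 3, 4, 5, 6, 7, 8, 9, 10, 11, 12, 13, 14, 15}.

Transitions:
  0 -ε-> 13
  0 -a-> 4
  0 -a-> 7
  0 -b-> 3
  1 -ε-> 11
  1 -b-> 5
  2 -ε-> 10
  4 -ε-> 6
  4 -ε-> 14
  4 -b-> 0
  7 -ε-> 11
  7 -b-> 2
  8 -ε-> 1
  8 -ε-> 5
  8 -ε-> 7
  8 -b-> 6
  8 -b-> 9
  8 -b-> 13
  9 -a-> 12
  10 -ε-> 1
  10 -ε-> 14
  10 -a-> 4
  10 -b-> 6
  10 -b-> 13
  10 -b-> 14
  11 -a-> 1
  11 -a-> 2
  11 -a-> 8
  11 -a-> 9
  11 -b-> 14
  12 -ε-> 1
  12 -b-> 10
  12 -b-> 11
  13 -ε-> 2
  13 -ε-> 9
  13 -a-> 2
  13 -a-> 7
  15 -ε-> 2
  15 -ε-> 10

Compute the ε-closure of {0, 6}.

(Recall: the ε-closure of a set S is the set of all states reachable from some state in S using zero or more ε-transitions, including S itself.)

{0, 1, 2, 6, 9, 10, 11, 13, 14}

Start with {0, 6}.
From 0 via ε: add 13.
From 13 via ε: add 2, 9.
From 2 via ε: add 10.
From 10 via ε: add 1, 14.
From 1 via ε: add 11.
No new states can be added; the closed set is {0, 1, 2, 6, 9, 10, 11, 13, 14}.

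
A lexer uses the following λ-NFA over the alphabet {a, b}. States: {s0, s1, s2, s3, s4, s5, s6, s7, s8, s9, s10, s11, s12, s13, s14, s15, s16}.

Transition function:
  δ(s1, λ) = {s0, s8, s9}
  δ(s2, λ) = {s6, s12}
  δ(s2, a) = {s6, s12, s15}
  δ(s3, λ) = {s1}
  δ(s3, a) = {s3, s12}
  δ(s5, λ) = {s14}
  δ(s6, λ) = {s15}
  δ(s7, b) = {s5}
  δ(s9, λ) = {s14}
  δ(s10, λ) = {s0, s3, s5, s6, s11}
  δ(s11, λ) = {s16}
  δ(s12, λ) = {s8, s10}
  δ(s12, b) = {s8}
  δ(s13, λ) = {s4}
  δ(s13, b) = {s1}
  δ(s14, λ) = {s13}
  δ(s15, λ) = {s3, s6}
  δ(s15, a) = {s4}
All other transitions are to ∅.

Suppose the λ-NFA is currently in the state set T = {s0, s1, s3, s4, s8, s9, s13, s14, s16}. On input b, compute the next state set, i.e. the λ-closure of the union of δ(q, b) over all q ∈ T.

s13 on b → {s1}.
No b-transition from s0, s1, s3, s4, s8, s9, s14, s16.
Union after reading b: {s1}.
Now take the λ-closure:
From s1 via λ: add s0, s8, s9.
From s9 via λ: add s14.
From s14 via λ: add s13.
From s13 via λ: add s4.
No new states can be added; the closed set is {s0, s1, s4, s8, s9, s13, s14}.

{s0, s1, s4, s8, s9, s13, s14}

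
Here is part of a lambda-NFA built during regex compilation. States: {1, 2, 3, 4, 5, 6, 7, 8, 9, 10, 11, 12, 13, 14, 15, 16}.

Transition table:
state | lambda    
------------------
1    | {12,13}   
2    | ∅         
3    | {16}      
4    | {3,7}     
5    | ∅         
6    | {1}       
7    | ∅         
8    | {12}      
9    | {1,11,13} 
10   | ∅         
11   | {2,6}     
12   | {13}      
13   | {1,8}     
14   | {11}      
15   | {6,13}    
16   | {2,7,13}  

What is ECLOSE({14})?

Start with {14}.
From 14 via lambda: add 11.
From 11 via lambda: add 2, 6.
From 6 via lambda: add 1.
From 1 via lambda: add 12, 13.
From 13 via lambda: add 8.
No new states can be added; the closed set is {1, 2, 6, 8, 11, 12, 13, 14}.

{1, 2, 6, 8, 11, 12, 13, 14}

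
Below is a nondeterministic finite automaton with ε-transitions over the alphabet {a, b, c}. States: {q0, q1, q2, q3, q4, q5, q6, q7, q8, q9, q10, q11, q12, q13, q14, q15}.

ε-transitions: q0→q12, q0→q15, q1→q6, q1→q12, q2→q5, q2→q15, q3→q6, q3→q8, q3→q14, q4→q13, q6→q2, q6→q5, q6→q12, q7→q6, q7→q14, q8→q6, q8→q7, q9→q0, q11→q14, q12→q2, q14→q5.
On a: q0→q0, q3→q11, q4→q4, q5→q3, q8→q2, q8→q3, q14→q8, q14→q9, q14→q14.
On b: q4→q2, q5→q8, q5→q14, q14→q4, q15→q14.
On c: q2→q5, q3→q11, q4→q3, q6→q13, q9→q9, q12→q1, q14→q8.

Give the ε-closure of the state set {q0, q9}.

{q0, q2, q5, q9, q12, q15}

Start with {q0, q9}.
From q0 via ε: add q12, q15.
From q12 via ε: add q2.
From q2 via ε: add q5.
No new states can be added; the closed set is {q0, q2, q5, q9, q12, q15}.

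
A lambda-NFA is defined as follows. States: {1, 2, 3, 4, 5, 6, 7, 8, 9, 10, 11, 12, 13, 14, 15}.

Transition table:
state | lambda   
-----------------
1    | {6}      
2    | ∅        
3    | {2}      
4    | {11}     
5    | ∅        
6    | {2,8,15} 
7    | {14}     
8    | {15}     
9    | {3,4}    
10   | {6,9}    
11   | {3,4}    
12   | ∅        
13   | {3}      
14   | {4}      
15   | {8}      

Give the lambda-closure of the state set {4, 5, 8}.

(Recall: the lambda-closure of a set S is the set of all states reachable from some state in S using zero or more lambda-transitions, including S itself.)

{2, 3, 4, 5, 8, 11, 15}

Start with {4, 5, 8}.
From 4 via lambda: add 11.
From 8 via lambda: add 15.
From 11 via lambda: add 3.
From 3 via lambda: add 2.
No new states can be added; the closed set is {2, 3, 4, 5, 8, 11, 15}.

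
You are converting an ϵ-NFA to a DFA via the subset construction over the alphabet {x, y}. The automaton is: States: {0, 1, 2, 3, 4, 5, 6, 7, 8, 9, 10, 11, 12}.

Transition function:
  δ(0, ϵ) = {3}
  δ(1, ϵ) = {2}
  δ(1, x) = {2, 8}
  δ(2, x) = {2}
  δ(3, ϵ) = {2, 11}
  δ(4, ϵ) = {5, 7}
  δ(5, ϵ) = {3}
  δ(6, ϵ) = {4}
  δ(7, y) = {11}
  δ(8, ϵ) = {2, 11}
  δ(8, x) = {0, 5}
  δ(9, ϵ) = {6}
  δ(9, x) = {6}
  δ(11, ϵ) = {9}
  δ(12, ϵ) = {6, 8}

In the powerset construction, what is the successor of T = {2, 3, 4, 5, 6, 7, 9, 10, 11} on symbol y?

{2, 3, 4, 5, 6, 7, 9, 11}

7 on y → {11}.
No y-transition from 2, 3, 4, 5, 6, 9, 10, 11.
Union after reading y: {11}.
Now take the ϵ-closure:
From 11 via ϵ: add 9.
From 9 via ϵ: add 6.
From 6 via ϵ: add 4.
From 4 via ϵ: add 5, 7.
From 5 via ϵ: add 3.
From 3 via ϵ: add 2.
No new states can be added; the closed set is {2, 3, 4, 5, 6, 7, 9, 11}.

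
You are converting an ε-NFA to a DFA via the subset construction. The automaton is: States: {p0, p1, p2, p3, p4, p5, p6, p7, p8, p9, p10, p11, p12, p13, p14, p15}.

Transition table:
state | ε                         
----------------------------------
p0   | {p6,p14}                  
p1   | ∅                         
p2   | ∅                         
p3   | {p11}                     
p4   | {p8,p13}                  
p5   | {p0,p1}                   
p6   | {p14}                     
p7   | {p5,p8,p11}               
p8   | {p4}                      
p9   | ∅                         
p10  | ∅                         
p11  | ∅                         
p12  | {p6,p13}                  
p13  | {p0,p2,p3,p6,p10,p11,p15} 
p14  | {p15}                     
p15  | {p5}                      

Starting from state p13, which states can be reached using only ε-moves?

Start with {p13}.
From p13 via ε: add p0, p2, p3, p6, p10, p11, p15.
From p0 via ε: add p14.
From p15 via ε: add p5.
From p5 via ε: add p1.
No new states can be added; the closed set is {p0, p1, p2, p3, p5, p6, p10, p11, p13, p14, p15}.

{p0, p1, p2, p3, p5, p6, p10, p11, p13, p14, p15}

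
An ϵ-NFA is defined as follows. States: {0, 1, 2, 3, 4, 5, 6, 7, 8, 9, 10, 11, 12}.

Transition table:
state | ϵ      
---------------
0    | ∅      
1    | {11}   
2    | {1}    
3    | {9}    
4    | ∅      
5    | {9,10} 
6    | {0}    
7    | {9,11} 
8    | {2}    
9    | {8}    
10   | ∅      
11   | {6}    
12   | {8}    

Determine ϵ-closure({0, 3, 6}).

{0, 1, 2, 3, 6, 8, 9, 11}

Start with {0, 3, 6}.
From 3 via ϵ: add 9.
From 9 via ϵ: add 8.
From 8 via ϵ: add 2.
From 2 via ϵ: add 1.
From 1 via ϵ: add 11.
No new states can be added; the closed set is {0, 1, 2, 3, 6, 8, 9, 11}.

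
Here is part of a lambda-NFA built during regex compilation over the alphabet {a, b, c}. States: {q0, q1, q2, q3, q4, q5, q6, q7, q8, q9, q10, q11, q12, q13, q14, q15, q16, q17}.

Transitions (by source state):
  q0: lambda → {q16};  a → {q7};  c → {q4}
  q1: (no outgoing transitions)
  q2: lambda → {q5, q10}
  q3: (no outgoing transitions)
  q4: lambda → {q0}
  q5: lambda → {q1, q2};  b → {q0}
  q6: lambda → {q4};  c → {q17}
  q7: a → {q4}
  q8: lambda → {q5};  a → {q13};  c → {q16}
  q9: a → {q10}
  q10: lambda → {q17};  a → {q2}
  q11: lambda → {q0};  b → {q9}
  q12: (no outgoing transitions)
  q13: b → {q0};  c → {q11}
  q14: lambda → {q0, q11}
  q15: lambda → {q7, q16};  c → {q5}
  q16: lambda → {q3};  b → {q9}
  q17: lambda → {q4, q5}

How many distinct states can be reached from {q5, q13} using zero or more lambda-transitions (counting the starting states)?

Start with {q5, q13}.
From q5 via lambda: add q1, q2.
From q2 via lambda: add q10.
From q10 via lambda: add q17.
From q17 via lambda: add q4.
From q4 via lambda: add q0.
From q0 via lambda: add q16.
From q16 via lambda: add q3.
lambda-closure = {q0, q1, q2, q3, q4, q5, q10, q13, q16, q17}, which has 10 states.

10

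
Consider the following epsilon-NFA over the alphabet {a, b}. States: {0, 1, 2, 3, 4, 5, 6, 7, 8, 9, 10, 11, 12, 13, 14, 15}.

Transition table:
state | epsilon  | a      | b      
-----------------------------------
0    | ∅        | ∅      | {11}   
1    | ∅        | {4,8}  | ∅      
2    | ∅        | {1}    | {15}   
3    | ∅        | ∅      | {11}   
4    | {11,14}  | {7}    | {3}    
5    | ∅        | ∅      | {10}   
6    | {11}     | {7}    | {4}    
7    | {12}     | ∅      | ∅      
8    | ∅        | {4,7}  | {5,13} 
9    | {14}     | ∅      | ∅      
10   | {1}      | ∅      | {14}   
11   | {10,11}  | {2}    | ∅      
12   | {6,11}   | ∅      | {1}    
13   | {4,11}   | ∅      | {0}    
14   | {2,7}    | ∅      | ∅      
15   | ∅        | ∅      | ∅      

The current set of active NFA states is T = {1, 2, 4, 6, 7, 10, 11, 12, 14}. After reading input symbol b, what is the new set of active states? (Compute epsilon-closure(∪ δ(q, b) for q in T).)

{1, 2, 3, 4, 6, 7, 10, 11, 12, 14, 15}

2 on b → {15}.
4 on b → {3}.
6 on b → {4}.
10 on b → {14}.
12 on b → {1}.
No b-transition from 1, 7, 11, 14.
Union after reading b: {1, 3, 4, 14, 15}.
Now take the epsilon-closure:
From 4 via epsilon: add 11.
From 14 via epsilon: add 2, 7.
From 7 via epsilon: add 12.
From 11 via epsilon: add 10.
From 12 via epsilon: add 6.
No new states can be added; the closed set is {1, 2, 3, 4, 6, 7, 10, 11, 12, 14, 15}.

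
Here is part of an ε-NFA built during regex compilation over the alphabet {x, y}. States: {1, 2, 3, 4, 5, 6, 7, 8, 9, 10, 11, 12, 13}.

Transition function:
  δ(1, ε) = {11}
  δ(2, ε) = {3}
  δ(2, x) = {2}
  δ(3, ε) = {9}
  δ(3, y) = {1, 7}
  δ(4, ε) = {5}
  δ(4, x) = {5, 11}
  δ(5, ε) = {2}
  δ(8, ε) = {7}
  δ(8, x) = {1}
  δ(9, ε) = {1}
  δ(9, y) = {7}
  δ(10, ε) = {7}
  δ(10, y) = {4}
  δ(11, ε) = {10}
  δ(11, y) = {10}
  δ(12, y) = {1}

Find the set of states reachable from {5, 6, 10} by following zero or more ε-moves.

Start with {5, 6, 10}.
From 5 via ε: add 2.
From 10 via ε: add 7.
From 2 via ε: add 3.
From 3 via ε: add 9.
From 9 via ε: add 1.
From 1 via ε: add 11.
No new states can be added; the closed set is {1, 2, 3, 5, 6, 7, 9, 10, 11}.

{1, 2, 3, 5, 6, 7, 9, 10, 11}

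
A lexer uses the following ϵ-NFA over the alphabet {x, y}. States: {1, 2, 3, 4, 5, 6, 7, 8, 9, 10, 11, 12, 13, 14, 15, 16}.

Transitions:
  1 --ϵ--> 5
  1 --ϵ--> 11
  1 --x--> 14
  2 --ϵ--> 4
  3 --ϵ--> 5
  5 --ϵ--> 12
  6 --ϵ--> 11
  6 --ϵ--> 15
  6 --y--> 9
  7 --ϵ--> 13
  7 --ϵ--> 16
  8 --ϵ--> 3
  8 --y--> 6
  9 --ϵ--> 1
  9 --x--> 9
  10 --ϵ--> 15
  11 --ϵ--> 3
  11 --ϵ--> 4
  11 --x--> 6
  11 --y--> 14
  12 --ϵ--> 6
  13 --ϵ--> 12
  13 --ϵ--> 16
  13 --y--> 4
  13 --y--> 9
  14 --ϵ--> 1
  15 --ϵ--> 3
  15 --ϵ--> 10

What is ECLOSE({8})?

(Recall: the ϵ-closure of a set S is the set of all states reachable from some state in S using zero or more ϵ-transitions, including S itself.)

Start with {8}.
From 8 via ϵ: add 3.
From 3 via ϵ: add 5.
From 5 via ϵ: add 12.
From 12 via ϵ: add 6.
From 6 via ϵ: add 11, 15.
From 11 via ϵ: add 4.
From 15 via ϵ: add 10.
No new states can be added; the closed set is {3, 4, 5, 6, 8, 10, 11, 12, 15}.

{3, 4, 5, 6, 8, 10, 11, 12, 15}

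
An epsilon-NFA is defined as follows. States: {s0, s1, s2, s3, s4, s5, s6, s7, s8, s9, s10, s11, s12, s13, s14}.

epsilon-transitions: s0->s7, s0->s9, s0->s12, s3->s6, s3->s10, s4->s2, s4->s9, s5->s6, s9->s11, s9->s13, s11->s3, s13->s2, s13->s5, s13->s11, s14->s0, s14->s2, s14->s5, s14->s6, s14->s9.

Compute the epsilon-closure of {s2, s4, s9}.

{s2, s3, s4, s5, s6, s9, s10, s11, s13}

Start with {s2, s4, s9}.
From s9 via epsilon: add s11, s13.
From s11 via epsilon: add s3.
From s13 via epsilon: add s5.
From s3 via epsilon: add s6, s10.
No new states can be added; the closed set is {s2, s3, s4, s5, s6, s9, s10, s11, s13}.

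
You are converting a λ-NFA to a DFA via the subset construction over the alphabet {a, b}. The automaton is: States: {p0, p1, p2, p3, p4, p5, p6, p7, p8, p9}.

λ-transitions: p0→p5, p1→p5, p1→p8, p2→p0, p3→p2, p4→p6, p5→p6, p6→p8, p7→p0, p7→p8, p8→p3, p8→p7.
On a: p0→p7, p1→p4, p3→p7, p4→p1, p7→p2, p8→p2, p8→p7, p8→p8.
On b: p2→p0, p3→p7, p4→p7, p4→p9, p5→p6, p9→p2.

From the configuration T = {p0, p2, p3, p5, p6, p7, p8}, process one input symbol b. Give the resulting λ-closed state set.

p2 on b → {p0}.
p3 on b → {p7}.
p5 on b → {p6}.
No b-transition from p0, p6, p7, p8.
Union after reading b: {p0, p6, p7}.
Now take the λ-closure:
From p0 via λ: add p5.
From p6 via λ: add p8.
From p8 via λ: add p3.
From p3 via λ: add p2.
No new states can be added; the closed set is {p0, p2, p3, p5, p6, p7, p8}.

{p0, p2, p3, p5, p6, p7, p8}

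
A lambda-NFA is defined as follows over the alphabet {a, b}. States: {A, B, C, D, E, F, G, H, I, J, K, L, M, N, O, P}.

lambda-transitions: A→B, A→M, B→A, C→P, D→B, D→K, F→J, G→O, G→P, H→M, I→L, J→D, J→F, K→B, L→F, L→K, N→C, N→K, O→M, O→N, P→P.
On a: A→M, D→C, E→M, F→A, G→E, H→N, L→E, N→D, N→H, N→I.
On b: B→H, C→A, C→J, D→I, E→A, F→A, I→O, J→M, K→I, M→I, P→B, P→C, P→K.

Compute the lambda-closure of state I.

Start with {I}.
From I via lambda: add L.
From L via lambda: add F, K.
From F via lambda: add J.
From K via lambda: add B.
From B via lambda: add A.
From J via lambda: add D.
From A via lambda: add M.
No new states can be added; the closed set is {A, B, D, F, I, J, K, L, M}.

{A, B, D, F, I, J, K, L, M}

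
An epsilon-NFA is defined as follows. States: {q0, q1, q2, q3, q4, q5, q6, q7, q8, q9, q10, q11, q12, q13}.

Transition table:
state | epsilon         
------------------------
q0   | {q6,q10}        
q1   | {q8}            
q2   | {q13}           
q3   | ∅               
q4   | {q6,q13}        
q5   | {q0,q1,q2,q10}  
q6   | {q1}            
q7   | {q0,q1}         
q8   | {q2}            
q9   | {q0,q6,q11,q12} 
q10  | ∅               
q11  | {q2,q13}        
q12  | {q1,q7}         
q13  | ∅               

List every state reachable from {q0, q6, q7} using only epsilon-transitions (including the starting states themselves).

{q0, q1, q2, q6, q7, q8, q10, q13}

Start with {q0, q6, q7}.
From q0 via epsilon: add q10.
From q6 via epsilon: add q1.
From q1 via epsilon: add q8.
From q8 via epsilon: add q2.
From q2 via epsilon: add q13.
No new states can be added; the closed set is {q0, q1, q2, q6, q7, q8, q10, q13}.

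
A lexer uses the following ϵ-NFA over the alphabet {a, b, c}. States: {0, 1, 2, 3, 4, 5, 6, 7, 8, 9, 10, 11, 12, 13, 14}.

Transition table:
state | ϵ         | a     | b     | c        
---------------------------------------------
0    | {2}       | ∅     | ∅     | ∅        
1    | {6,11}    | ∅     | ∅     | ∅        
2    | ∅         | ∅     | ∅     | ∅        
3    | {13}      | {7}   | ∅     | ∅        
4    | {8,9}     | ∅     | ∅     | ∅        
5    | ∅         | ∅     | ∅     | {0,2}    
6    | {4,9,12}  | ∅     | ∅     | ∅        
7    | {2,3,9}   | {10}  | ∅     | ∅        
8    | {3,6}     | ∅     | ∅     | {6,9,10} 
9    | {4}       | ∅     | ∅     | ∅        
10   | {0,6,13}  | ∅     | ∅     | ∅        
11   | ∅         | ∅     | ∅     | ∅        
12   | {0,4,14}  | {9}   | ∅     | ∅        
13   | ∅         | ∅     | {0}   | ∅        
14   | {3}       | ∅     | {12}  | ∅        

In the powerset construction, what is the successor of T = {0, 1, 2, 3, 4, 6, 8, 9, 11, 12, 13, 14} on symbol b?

{0, 2, 3, 4, 6, 8, 9, 12, 13, 14}

13 on b → {0}.
14 on b → {12}.
No b-transition from 0, 1, 2, 3, 4, 6, 8, 9, 11, 12.
Union after reading b: {0, 12}.
Now take the ϵ-closure:
From 0 via ϵ: add 2.
From 12 via ϵ: add 4, 14.
From 4 via ϵ: add 8, 9.
From 14 via ϵ: add 3.
From 3 via ϵ: add 13.
From 8 via ϵ: add 6.
No new states can be added; the closed set is {0, 2, 3, 4, 6, 8, 9, 12, 13, 14}.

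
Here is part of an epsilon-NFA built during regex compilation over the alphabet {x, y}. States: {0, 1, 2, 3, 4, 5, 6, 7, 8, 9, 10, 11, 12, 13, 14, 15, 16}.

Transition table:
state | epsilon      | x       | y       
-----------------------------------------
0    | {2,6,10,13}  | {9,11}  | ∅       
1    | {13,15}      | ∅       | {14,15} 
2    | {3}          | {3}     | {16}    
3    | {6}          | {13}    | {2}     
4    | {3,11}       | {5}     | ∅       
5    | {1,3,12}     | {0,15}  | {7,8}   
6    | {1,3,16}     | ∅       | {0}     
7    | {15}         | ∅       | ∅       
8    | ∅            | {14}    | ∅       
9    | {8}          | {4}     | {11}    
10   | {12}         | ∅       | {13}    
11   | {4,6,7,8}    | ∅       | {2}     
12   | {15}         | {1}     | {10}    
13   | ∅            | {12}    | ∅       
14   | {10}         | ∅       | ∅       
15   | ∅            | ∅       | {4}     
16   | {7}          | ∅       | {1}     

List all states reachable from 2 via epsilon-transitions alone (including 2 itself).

Start with {2}.
From 2 via epsilon: add 3.
From 3 via epsilon: add 6.
From 6 via epsilon: add 1, 16.
From 1 via epsilon: add 13, 15.
From 16 via epsilon: add 7.
No new states can be added; the closed set is {1, 2, 3, 6, 7, 13, 15, 16}.

{1, 2, 3, 6, 7, 13, 15, 16}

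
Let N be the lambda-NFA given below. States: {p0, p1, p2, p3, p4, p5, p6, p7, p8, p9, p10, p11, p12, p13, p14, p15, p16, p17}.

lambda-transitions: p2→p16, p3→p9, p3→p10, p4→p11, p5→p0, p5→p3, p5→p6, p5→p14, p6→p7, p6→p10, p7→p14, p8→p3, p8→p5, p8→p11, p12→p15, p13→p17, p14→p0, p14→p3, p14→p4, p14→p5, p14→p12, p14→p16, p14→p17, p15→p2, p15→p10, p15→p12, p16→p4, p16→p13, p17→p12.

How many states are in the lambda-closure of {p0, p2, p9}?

11

Start with {p0, p2, p9}.
From p2 via lambda: add p16.
From p16 via lambda: add p4, p13.
From p4 via lambda: add p11.
From p13 via lambda: add p17.
From p17 via lambda: add p12.
From p12 via lambda: add p15.
From p15 via lambda: add p10.
lambda-closure = {p0, p2, p4, p9, p10, p11, p12, p13, p15, p16, p17}, which has 11 states.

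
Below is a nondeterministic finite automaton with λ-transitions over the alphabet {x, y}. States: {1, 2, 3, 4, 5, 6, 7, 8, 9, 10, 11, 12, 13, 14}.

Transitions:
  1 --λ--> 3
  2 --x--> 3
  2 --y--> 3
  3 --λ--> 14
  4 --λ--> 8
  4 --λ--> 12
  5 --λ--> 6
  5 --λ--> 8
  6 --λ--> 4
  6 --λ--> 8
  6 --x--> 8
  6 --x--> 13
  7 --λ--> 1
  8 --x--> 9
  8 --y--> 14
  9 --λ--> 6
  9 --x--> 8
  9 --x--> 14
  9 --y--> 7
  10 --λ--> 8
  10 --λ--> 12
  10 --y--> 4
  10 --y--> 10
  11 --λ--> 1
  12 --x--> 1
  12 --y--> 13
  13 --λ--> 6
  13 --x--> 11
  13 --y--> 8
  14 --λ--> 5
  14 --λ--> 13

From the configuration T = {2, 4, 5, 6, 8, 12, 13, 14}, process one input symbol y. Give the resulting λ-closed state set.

{3, 4, 5, 6, 8, 12, 13, 14}

2 on y → {3}.
8 on y → {14}.
12 on y → {13}.
13 on y → {8}.
No y-transition from 4, 5, 6, 14.
Union after reading y: {3, 8, 13, 14}.
Now take the λ-closure:
From 13 via λ: add 6.
From 14 via λ: add 5.
From 6 via λ: add 4.
From 4 via λ: add 12.
No new states can be added; the closed set is {3, 4, 5, 6, 8, 12, 13, 14}.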